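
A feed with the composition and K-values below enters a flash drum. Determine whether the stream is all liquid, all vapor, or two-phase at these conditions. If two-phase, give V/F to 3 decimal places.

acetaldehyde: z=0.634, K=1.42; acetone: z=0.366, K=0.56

ΣzᵢKᵢ = 1.105; Σzᵢ/Kᵢ = 1.100.
Both exceed 1, so a two-phase solution exists.
Material balance + equilibrium reduce to Σ zᵢ(Kᵢ−1)/(1+ψ(Kᵢ−1)) = 0.
Binary case is linear: z₁(K₁−1)(1+ψ(K₂−1)) + z₂(K₂−1)(1+ψ(K₁−1)) = 0
⇒ ψ = [z₁(K₁−1)+z₂(K₂−1)] / [−(K₁−1)(K₂−1)] = 0.1052/0.1848 = 0.569

two-phase, V/F = 0.569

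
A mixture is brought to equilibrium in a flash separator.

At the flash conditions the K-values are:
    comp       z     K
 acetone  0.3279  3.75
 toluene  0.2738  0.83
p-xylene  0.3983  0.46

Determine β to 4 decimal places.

Rachford–Rice: g(β) = Σ zᵢ(Kᵢ−1)/(1+β(Kᵢ−1)) = 0.
Check two-phase: ΣzᵢKᵢ = 1.6401 > 1 and Σzᵢ/Kᵢ = 1.2832 > 1, so g(0) = 0.6401 > 0 and g(1) = -0.2832 < 0.
Newton–Raphson from β = 0.5:
  β = 0.5000: g = 0.03417, g' = -0.6670 → β = 0.5512
  β = 0.5512: g = 0.00082, g' = -0.6369 → β = 0.5525
Converged at β = 0.5525.

β = 0.5525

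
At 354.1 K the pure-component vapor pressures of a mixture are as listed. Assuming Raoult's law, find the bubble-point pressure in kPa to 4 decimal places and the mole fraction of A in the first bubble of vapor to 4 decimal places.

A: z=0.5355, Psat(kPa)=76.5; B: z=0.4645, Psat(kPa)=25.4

Pbub = 52.7640 kPa, y_A = 0.7764

At the bubble point ψ → 0, so ΣzᵢKᵢ = 1 with Kᵢ = Pᵢˢᵃᵗ/P ⇒ P = ΣzᵢPᵢˢᵃᵗ.
P = 0.5355·76.5 + 0.4645·25.4 = 52.7640 kPa
yᵢ = zᵢPᵢˢᵃᵗ/P ⇒ y_A = 0.5355·76.5/52.7640 = 0.7764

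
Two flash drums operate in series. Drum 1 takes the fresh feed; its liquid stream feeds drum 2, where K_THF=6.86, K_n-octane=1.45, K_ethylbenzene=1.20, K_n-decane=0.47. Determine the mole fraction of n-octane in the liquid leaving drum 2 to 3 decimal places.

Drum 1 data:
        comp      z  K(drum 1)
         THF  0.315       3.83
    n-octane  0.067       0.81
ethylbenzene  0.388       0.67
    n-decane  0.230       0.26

Drum 1:
Let ψ₁ = V/F and solve Σ zᵢ(Kᵢ−1)/(1+ψ₁(Kᵢ−1)) = 0.
g(0) = ΣzᵢKᵢ − 1 = 0.580 and g(1) = 1 − Σzᵢ/Kᵢ = -0.629, so a root lies in (0, 1).
Newton iteration, ψ₁⁰ = 0.5:
  ψ₁ = 0.500: g = -0.0684, g' = -0.813 → ψ₁ = 0.416
  ψ₁ = 0.416: g = 0.0014, g' = -0.855 → ψ₁ = 0.418
Converged at ψ₁ = 0.418.
Drum-1 compositions:
  THF: x = 0.144, y = 0.553
  n-octane: x = 0.073, y = 0.059
  ethylbenzene: x = 0.450, y = 0.302
  n-decane: x = 0.333, y = 0.087
Drum-2 feed = drum-1 liquid: z₂ = (0.1444, 0.0728, 0.4500, 0.3328).
Drum 2:
Rachford–Rice: g(ψ₂) = Σ zᵢ(Kᵢ−1)/(1+ψ₂(Kᵢ−1)) = 0.
g(0) = ΣzᵢKᵢ − 1 = 0.792 and g(1) = 1 − Σzᵢ/Kᵢ = -0.154, so a root lies in (0, 1).
Newton–Raphson from ψ₂ = 0.5:
  ψ₂ = 0.500: g = 0.0838, g' = -0.519 → ψ₂ = 0.662
  ψ₂ = 0.662: g = 0.0065, g' = -0.453 → ψ₂ = 0.676
Converged at ψ₂ = 0.676.
  THF: x = 0.029, y = 0.200
  n-octane: x = 0.056, y = 0.081
  ethylbenzene: x = 0.396, y = 0.476
  n-decane: x = 0.519, y = 0.244

x_n-octane (drum 2) = 0.056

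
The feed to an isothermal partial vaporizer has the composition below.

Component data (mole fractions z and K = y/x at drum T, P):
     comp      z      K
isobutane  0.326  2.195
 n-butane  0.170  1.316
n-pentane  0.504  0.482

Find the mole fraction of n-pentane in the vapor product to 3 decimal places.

Newton–Raphson from V/F = 0.51:
  V/F = 0.510: g = -0.0665, g' = -0.442 → V/F = 0.360
  V/F = 0.360: g = -0.0001, g' = -0.446 → V/F = 0.359
Converged at V/F = 0.359.
Compositions from xᵢ = zᵢ/(1+V/F(Kᵢ−1)), yᵢ = Kᵢxᵢ:
  isobutane: x = 0.228, y = 0.501
  n-butane: x = 0.153, y = 0.201
  n-pentane: x = 0.619, y = 0.298

y_n-pentane = 0.298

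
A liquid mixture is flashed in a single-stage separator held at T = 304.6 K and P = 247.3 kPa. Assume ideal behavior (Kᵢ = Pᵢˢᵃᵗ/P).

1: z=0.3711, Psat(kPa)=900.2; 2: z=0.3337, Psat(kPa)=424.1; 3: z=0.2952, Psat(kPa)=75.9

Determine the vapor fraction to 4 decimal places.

ψ = 0.8070

Raoult's law: Kᵢ = Pᵢˢᵃᵗ/P = Pᵢˢᵃᵗ/247.3.
  K_1 = 900.2/247.3 = 3.640113, K_2 = 424.1/247.3 = 1.714921, K_3 = 75.9/247.3 = 0.306915
Material balance + equilibrium reduce to Σ zᵢ(Kᵢ−1)/(1+ψ(Kᵢ−1)) = 0.
Check two-phase: ΣzᵢKᵢ = 2.0137 > 1 and Σzᵢ/Kᵢ = 1.2584 > 1, so g(0) = 1.0137 > 0 and g(1) = -0.2584 < 0.
Newton–Raphson from ψ = 0.68:
  ψ = 0.6800: g = 0.12405, g' = -0.9156 → ψ = 0.8155
  ψ = 0.8155: g = -0.00912, g' = -1.0783 → ψ = 0.8070
Converged at ψ = 0.8070.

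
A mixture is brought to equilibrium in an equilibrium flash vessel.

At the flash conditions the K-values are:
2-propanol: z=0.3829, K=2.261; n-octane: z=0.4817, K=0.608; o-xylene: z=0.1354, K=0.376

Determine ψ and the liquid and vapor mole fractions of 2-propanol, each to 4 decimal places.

ψ = 0.3669, x_2-propanol = 0.2618, y_2-propanol = 0.5919

Iterate (Newton) starting at ψ = 0.5:
  ψ = 0.5000: g = -0.06154, g' = -0.4549 → ψ = 0.3647
  ψ = 0.3647: g = 0.00101, g' = -0.4748 → ψ = 0.3669
Converged at ψ = 0.3669.
Compositions from xᵢ = zᵢ/(1+ψ(Kᵢ−1)), yᵢ = Kᵢxᵢ:
  2-propanol: x = 0.2618, y = 0.5919
  n-octane: x = 0.5626, y = 0.3421
  o-xylene: x = 0.1756, y = 0.0660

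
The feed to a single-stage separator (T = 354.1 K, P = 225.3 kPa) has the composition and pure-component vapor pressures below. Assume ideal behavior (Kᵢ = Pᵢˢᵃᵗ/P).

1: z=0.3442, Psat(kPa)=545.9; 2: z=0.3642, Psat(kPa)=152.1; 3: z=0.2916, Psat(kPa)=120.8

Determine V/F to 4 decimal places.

Raoult's law: Kᵢ = Pᵢˢᵃᵗ/P = Pᵢˢᵃᵗ/225.3.
  K_1 = 545.9/225.3 = 2.422992, K_2 = 152.1/225.3 = 0.675100, K_3 = 120.8/225.3 = 0.536174
Rachford–Rice: g(V/F) = Σ zᵢ(Kᵢ−1)/(1+V/F(Kᵢ−1)) = 0.
Check two-phase: ΣzᵢKᵢ = 1.2362 > 1 and Σzᵢ/Kᵢ = 1.2254 > 1, so g(0) = 0.2362 > 0 and g(1) = -0.2254 < 0.
Newton–Raphson from V/F = 0.5:
  V/F = 0.5000: g = -0.03119, g' = -0.3991 → V/F = 0.4218
  V/F = 0.4218: g = 0.00079, g' = -0.4208 → V/F = 0.4237
Converged at V/F = 0.4237.

V/F = 0.4237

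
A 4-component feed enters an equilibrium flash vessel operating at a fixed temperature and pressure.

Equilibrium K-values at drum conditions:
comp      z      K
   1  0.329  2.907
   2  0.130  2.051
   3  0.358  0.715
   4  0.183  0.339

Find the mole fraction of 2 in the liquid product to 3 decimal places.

Rachford–Rice: g(V/F) = Σ zᵢ(Kᵢ−1)/(1+V/F(Kᵢ−1)) = 0.
Feasibility: ΣzᵢKᵢ = 1.541, Σzᵢ/Kᵢ = 1.217 — both > 1, two phases present.
Iterate (Newton) starting at V/F = 0.65:
  V/F = 0.650: g = 0.0240, g' = -0.579 → V/F = 0.691
Converged at V/F = 0.691.
Compositions from xᵢ = zᵢ/(1+V/F(Kᵢ−1)), yᵢ = Kᵢxᵢ:
  1: x = 0.142, y = 0.413
  2: x = 0.075, y = 0.154
  3: x = 0.446, y = 0.319
  4: x = 0.337, y = 0.114

x_2 = 0.075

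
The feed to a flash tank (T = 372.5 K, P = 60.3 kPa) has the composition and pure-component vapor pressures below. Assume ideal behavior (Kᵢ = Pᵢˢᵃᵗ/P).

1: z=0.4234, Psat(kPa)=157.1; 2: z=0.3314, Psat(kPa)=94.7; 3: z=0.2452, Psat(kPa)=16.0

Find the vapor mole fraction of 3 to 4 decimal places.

y_3 = 0.1552

Raoult's law: Kᵢ = Pᵢˢᵃᵗ/P = Pᵢˢᵃᵗ/60.3.
  K_1 = 157.1/60.3 = 2.605307, K_2 = 94.7/60.3 = 1.570481, K_3 = 16.0/60.3 = 0.265340
Rachford–Rice: g(V/F) = Σ zᵢ(Kᵢ−1)/(1+V/F(Kᵢ−1)) = 0.
Feasibility: ΣzᵢKᵢ = 1.6886, Σzᵢ/Kᵢ = 1.2976 — both > 1, two phases present.
Newton–Raphson from V/F = 0.61:
  V/F = 0.6100: g = 0.15724, g' = -0.7724 → V/F = 0.8136
  V/F = 0.8136: g = -0.02389, g' = -1.0732 → V/F = 0.7913
  V/F = 0.7913: g = -0.00063, g' = -1.0179 → V/F = 0.7907
Converged at V/F = 0.7907.
Compositions from xᵢ = zᵢ/(1+V/F(Kᵢ−1)), yᵢ = Kᵢxᵢ:
  1: x = 0.1866, y = 0.4861
  2: x = 0.2284, y = 0.3587
  3: x = 0.5850, y = 0.1552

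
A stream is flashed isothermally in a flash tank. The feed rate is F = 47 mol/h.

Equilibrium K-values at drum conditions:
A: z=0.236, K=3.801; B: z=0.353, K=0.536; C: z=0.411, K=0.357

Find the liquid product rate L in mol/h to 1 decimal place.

Rachford–Rice: g(ψ) = Σ zᵢ(Kᵢ−1)/(1+ψ(Kᵢ−1)) = 0.
Feasibility: ΣzᵢKᵢ = 1.233, Σzᵢ/Kᵢ = 1.872 — both > 1, two phases present.
Newton–Raphson from ψ = 0.57:
  ψ = 0.570: g = -0.3853, g' = -0.839 → ψ = 0.111
  ψ = 0.111: g = 0.0476, g' = -1.361 → ψ = 0.146
  ψ = 0.146: g = 0.0024, g' = -1.229 → ψ = 0.147
Converged at ψ = 0.147.
Then V = ψ·F = 0.1475·47 = 6.9 mol/h and L = F − V = 40.1 mol/h.

L = 40.1 mol/h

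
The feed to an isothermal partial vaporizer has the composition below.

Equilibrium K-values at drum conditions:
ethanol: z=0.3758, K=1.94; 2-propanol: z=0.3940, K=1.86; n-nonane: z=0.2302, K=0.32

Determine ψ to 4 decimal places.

Iterate (Newton) starting at ψ = 0.5:
  ψ = 0.5000: g = 0.24008, g' = -0.5405 → ψ = 0.9442
  ψ = 0.9442: g = -0.06314, g' = -1.0126 → ψ = 0.8818
  ψ = 0.8818: g = -0.00513, g' = -0.8576 → ψ = 0.8758
Converged at ψ = 0.8758.

ψ = 0.8758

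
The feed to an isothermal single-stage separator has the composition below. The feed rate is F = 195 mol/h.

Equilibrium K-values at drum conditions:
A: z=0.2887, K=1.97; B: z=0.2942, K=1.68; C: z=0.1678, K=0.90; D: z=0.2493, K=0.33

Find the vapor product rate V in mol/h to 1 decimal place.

Newton–Raphson from β = 0.35:
  β = 0.3500: g = 0.13507, g' = -0.4329 → β = 0.6620
  β = 0.6620: g = -0.00964, g' = -0.5288 → β = 0.6438
  β = 0.6438: g = -0.00011, g' = -0.5167 → β = 0.6435
Converged at β = 0.6435.
Then V = β·F = 0.6435·195 = 125.5 mol/h and L = F − V = 69.5 mol/h.

V = 125.5 mol/h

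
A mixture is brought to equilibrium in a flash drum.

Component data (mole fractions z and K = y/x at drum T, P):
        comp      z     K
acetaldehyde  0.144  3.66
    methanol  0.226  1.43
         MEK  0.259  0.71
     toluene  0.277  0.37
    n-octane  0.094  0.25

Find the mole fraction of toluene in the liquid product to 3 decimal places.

x_toluene = 0.310

Material balance + equilibrium reduce to Σ zᵢ(Kᵢ−1)/(1+β(Kᵢ−1)) = 0.
Feasibility: ΣzᵢKᵢ = 1.160, Σzᵢ/Kᵢ = 1.687 — both > 1, two phases present.
Newton–Raphson from β = 0.57:
  β = 0.570: g = -0.2551, g' = -0.648 → β = 0.176
  β = 0.176: g = -0.0057, g' = -0.742 → β = 0.169
Converged at β = 0.169.
Compositions from xᵢ = zᵢ/(1+β(Kᵢ−1)), yᵢ = Kᵢxᵢ:
  acetaldehyde: x = 0.099, y = 0.364
  methanol: x = 0.211, y = 0.301
  MEK: x = 0.272, y = 0.193
  toluene: x = 0.310, y = 0.115
  n-octane: x = 0.108, y = 0.027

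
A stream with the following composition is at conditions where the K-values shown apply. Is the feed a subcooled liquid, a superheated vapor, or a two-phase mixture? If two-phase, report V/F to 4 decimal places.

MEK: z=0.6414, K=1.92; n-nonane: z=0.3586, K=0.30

ΣzᵢKᵢ = 1.3391; Σzᵢ/Kᵢ = 1.5294.
Both exceed 1, so a two-phase solution exists.
Iterate (Newton) starting at ψ = 0.5:
  ψ = 0.5000: g = 0.01799, g' = -0.6706 → ψ = 0.5268
  ψ = 0.5268: g = -0.00022, g' = -0.6873 → ψ = 0.5265
Converged at ψ = 0.5265.

two-phase, V/F = 0.5265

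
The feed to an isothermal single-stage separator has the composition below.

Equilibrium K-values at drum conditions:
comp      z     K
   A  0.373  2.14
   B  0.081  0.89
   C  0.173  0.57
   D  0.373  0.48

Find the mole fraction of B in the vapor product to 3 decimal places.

y_B = 0.074

Rachford–Rice: g(V/F) = Σ zᵢ(Kᵢ−1)/(1+V/F(Kᵢ−1)) = 0.
g(0) = ΣzᵢKᵢ − 1 = 0.148 and g(1) = 1 − Σzᵢ/Kᵢ = -0.346, so a root lies in (0, 1).
Iterate (Newton) starting at V/F = 0.66:
  V/F = 0.660: g = -0.1661, g' = -0.455 → V/F = 0.295
  V/F = 0.295: g = -0.0053, g' = -0.455 → V/F = 0.283
Converged at V/F = 0.283.
Compositions from xᵢ = zᵢ/(1+V/F(Kᵢ−1)), yᵢ = Kᵢxᵢ:
  A: x = 0.282, y = 0.603
  B: x = 0.084, y = 0.074
  C: x = 0.197, y = 0.112
  D: x = 0.437, y = 0.210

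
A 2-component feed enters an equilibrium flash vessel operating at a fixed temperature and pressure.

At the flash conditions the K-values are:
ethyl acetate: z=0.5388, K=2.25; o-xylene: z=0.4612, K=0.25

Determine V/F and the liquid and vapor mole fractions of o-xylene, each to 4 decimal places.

Material balance + equilibrium reduce to Σ zᵢ(Kᵢ−1)/(1+V/F(Kᵢ−1)) = 0.
Feasibility: ΣzᵢKᵢ = 1.3276, Σzᵢ/Kᵢ = 2.0843 — both > 1, two phases present.
Binary case is linear: z₁(K₁−1)(1+V/F(K₂−1)) + z₂(K₂−1)(1+V/F(K₁−1)) = 0
⇒ V/F = [z₁(K₁−1)+z₂(K₂−1)] / [−(K₁−1)(K₂−1)] = 0.32760/0.93750 = 0.3494
Compositions from xᵢ = zᵢ/(1+V/F(Kᵢ−1)), yᵢ = Kᵢxᵢ:
  ethyl acetate: x = 0.3750, y = 0.8438
  o-xylene: x = 0.6250, y = 0.1562

V/F = 0.3494, x_o-xylene = 0.6250, y_o-xylene = 0.1562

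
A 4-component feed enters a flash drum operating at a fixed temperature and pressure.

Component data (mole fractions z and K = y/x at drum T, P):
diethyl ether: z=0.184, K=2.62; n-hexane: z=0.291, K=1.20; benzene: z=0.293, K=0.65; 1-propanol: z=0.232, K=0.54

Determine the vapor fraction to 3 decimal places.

Let ψ = V/F and solve Σ zᵢ(Kᵢ−1)/(1+ψ(Kᵢ−1)) = 0.
g(0) = ΣzᵢKᵢ − 1 = 0.147 and g(1) = 1 − Σzᵢ/Kᵢ = -0.193, so a root lies in (0, 1).
Newton iteration, ψ⁰ = 0.5:
  ψ = 0.500: g = -0.0453, g' = -0.293 → ψ = 0.345
  ψ = 0.345: g = 0.0021, g' = -0.325 → ψ = 0.352
Converged at ψ = 0.352.

ψ = 0.352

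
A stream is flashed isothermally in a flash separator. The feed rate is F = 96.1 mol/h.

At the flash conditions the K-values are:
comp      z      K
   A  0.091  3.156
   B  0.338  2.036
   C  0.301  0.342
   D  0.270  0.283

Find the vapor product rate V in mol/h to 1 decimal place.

V = 16.1 mol/h

Rachford–Rice: g(β) = Σ zᵢ(Kᵢ−1)/(1+β(Kᵢ−1)) = 0.
Check two-phase: ΣzᵢKᵢ = 1.155 > 1 and Σzᵢ/Kᵢ = 2.029 > 1, so g(0) = 0.155 > 0 and g(1) = -1.029 < 0.
Newton–Raphson from β = 0.5:
  β = 0.500: g = -0.2719, g' = -0.882 → β = 0.192
  β = 0.192: g = -0.0202, g' = -0.821 → β = 0.167
Converged at β = 0.167.
Then V = β·F = 0.1674·96.1 = 16.1 mol/h and L = F − V = 80.0 mol/h.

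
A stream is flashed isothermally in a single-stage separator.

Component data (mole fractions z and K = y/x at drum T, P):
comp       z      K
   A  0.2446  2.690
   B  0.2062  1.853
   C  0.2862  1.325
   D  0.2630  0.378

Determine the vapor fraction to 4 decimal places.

ψ = 0.8460

Material balance + equilibrium reduce to Σ zᵢ(Kᵢ−1)/(1+ψ(Kᵢ−1)) = 0.
g(0) = ΣzᵢKᵢ − 1 = 0.5187 and g(1) = 1 − Σzᵢ/Kᵢ = -0.1140, so a root lies in (0, 1).
Newton iteration, ψ⁰ = 0.57:
  ψ = 0.5700: g = 0.15393, g' = -0.5149 → ψ = 0.8690
  ψ = 0.8690: g = -0.01499, g' = -0.6644 → ψ = 0.8464
  ψ = 0.8464: g = -0.00027, g' = -0.6412 → ψ = 0.8460
Converged at ψ = 0.8460.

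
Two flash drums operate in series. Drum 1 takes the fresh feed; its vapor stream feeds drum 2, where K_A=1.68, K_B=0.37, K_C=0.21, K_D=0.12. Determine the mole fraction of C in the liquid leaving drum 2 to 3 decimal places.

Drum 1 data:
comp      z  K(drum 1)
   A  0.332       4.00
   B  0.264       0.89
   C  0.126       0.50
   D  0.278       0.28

Drum 1:
Material balance + equilibrium reduce to Σ zᵢ(Kᵢ−1)/(1+ψ₁(Kᵢ−1)) = 0.
Check two-phase: ΣzᵢKᵢ = 1.704 > 1 and Σzᵢ/Kᵢ = 1.624 > 1, so g(0) = 0.704 > 0 and g(1) = -0.624 < 0.
Iterate (Newton) starting at ψ₁ = 0.7:
  ψ₁ = 0.700: g = -0.2106, g' = -0.975 → ψ₁ = 0.484
  ψ₁ = 0.484: g = -0.0148, g' = -0.895 → ψ₁ = 0.467
  ψ₁ = 0.467: g = 0.0001, g' = -0.902 → ψ₁ = 0.468
Converged at ψ₁ = 0.468.
Drum-1 compositions:
  A: x = 0.138, y = 0.553
  B: x = 0.278, y = 0.248
  C: x = 0.164, y = 0.082
  D: x = 0.419, y = 0.117
Drum-2 feed = drum-1 vapor: z₂ = (0.5527, 0.2477, 0.0822, 0.1173).
Drum 2:
Let ψ₂ = V/F and solve Σ zᵢ(Kᵢ−1)/(1+ψ₂(Kᵢ−1)) = 0.
Feasibility: ΣzᵢKᵢ = 1.052, Σzᵢ/Kᵢ = 2.368 — both > 1, two phases present.
Newton–Raphson from ψ₂ = 0.5:
  ψ₂ = 0.500: g = -0.2391, g' = -0.782 → ψ₂ = 0.194
  ψ₂ = 0.194: g = -0.0471, g' = -0.531 → ψ₂ = 0.106
  ψ₂ = 0.106: g = -0.0012, g' = -0.507 → ψ₂ = 0.103
Converged at ψ₂ = 0.103.
  A: x = 0.516, y = 0.868
  B: x = 0.265, y = 0.098
  C: x = 0.090, y = 0.019
  D: x = 0.129, y = 0.015

x_C (drum 2) = 0.090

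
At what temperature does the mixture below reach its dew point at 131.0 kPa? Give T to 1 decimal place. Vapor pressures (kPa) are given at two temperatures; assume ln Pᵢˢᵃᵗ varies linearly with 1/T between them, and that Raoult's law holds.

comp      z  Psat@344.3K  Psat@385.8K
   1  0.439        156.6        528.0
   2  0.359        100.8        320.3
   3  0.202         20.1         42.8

T = 378.8 K

Dew-point temperature: Σzᵢ·P/Pᵢˢᵃᵗ(T) = 1. Interpolate ln Pᵢˢᵃᵗ = aᵢ + bᵢ/T.
  T = 344.3 K: ΣzᵢP/Pᵢˢᵃᵗ = 2.1503
  T = 385.8 K: ΣzᵢP/Pᵢˢᵃᵗ = 0.8740
  T = 365.1 K: ΣzᵢP/Pᵢˢᵃᵗ = 1.3281
  T = 375.5 K: ΣzᵢP/Pᵢˢᵃᵗ = 1.0689
  T = 380.6 K: ΣzᵢP/Pᵢˢᵃᵗ = 0.9660
  T = 378.1 K: ΣzᵢP/Pᵢˢᵃᵗ = 1.0147
  T = 379.4 K: ΣzᵢP/Pᵢˢᵃᵗ = 0.9890
Interpolating between 378.1 K and 379.4 K gives T ≈ 378.8 K.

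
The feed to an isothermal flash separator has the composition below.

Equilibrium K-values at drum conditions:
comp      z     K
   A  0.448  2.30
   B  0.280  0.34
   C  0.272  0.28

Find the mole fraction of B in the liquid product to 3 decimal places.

Material balance + equilibrium reduce to Σ zᵢ(Kᵢ−1)/(1+β(Kᵢ−1)) = 0.
Feasibility: ΣzᵢKᵢ = 1.202, Σzᵢ/Kᵢ = 1.990 — both > 1, two phases present.
Iterate (Newton) starting at β = 0.64:
  β = 0.640: g = -0.3652, g' = -1.076 → β = 0.301
  β = 0.301: g = -0.0617, g' = -0.811 → β = 0.224
  β = 0.224: g = 0.0003, g' = -0.822 → β = 0.225
Converged at β = 0.225.
Compositions from xᵢ = zᵢ/(1+β(Kᵢ−1)), yᵢ = Kᵢxᵢ:
  A: x = 0.347, y = 0.797
  B: x = 0.329, y = 0.112
  C: x = 0.325, y = 0.091

x_B = 0.329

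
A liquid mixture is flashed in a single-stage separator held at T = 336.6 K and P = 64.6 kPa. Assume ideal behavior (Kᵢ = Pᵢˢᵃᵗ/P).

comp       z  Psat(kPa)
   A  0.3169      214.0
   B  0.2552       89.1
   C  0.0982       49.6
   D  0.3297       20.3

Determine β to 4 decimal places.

β = 0.5677

Raoult's law: Kᵢ = Pᵢˢᵃᵗ/P = Pᵢˢᵃᵗ/64.6.
  K_A = 214.0/64.6 = 3.312693, K_B = 89.1/64.6 = 1.379257, K_C = 49.6/64.6 = 0.767802, K_D = 20.3/64.6 = 0.314241
Rachford–Rice: g(β) = Σ zᵢ(Kᵢ−1)/(1+β(Kᵢ−1)) = 0.
g(0) = ΣzᵢKᵢ − 1 = 0.5808 and g(1) = 1 − Σzᵢ/Kᵢ = -0.4578, so a root lies in (0, 1).
Iterate (Newton) starting at β = 0.55:
  β = 0.5500: g = 0.01351, g' = -0.7601 → β = 0.5678
  β = 0.5678: g = -0.00004, g' = -0.7645 → β = 0.5677
Converged at β = 0.5677.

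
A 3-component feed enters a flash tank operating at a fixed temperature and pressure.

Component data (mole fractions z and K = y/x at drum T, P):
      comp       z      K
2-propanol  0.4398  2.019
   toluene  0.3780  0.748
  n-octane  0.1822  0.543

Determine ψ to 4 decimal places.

Material balance + equilibrium reduce to Σ zᵢ(Kᵢ−1)/(1+ψ(Kᵢ−1)) = 0.
Feasibility: ΣzᵢKᵢ = 1.2696, Σzᵢ/Kᵢ = 1.0587 — both > 1, two phases present.
Newton iteration, ψ⁰ = 0.5:
  ψ = 0.5000: g = 0.07998, g' = -0.2958 → ψ = 0.7704
  ψ = 0.7704: g = 0.00435, g' = -0.2709 → ψ = 0.7864
Converged at ψ = 0.7865.

ψ = 0.7865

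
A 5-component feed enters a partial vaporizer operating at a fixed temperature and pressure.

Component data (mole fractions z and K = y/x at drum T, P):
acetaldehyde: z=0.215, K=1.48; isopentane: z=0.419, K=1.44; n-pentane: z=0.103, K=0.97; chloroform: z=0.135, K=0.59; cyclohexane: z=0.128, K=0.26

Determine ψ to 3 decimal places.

ψ = 0.537

Newton iteration, ψ⁰ = 0.5:
  ψ = 0.500: g = 0.0112, g' = -0.299 → ψ = 0.538
  ψ = 0.538: g = -0.0003, g' = -0.315 → ψ = 0.537
Converged at ψ = 0.537.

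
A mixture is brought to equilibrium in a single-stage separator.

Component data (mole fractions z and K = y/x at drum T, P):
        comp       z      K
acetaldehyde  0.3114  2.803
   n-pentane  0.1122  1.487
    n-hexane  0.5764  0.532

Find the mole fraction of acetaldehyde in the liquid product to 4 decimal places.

Material balance + equilibrium reduce to Σ zᵢ(Kᵢ−1)/(1+ψ(Kᵢ−1)) = 0.
Check two-phase: ΣzᵢKᵢ = 1.3463 > 1 and Σzᵢ/Kᵢ = 1.2700 > 1, so g(0) = 0.3463 > 0 and g(1) = -0.2700 < 0.
Newton iteration, ψ⁰ = 0.45:
  ψ = 0.4500: g = 0.01306, g' = -0.5290 → ψ = 0.4747
  ψ = 0.4747: g = 0.00011, g' = -0.5201 → ψ = 0.4749
Converged at ψ = 0.4749.
Compositions from xᵢ = zᵢ/(1+ψ(Kᵢ−1)), yᵢ = Kᵢxᵢ:
  acetaldehyde: x = 0.1678, y = 0.4702
  n-pentane: x = 0.0911, y = 0.1355
  n-hexane: x = 0.7411, y = 0.3943

x_acetaldehyde = 0.1678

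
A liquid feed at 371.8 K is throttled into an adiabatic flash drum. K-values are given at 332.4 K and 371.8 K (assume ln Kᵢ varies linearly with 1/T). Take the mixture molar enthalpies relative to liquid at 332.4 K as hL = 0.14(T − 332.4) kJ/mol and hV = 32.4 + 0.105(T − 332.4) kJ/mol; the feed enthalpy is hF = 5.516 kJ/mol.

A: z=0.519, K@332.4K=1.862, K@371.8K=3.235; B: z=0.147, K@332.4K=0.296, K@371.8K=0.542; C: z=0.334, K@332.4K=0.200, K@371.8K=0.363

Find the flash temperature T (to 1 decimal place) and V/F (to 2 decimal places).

Adiabatic flash: solve Rachford–Rice at each trial T, then check hF = ψ·hV(T) + (1−ψ)·hL(T).
  T = 332.4 K: K = (1.862, 0.296, 0.200), RR gives ψ = 0.115, H_out = 3.733 kJ/mol
  T = 371.8 K: K = (3.235, 0.542, 0.363), RR gives ψ = 0.666, H_out = 26.166 kJ/mol
  T = 352.1 K: K = (2.493, 0.407, 0.274), RR gives ψ = 0.433, H_out = 16.477 kJ/mol
  T = 342.2 K: K = (2.162, 0.349, 0.235), RR gives ψ = 0.296, H_out = 10.849 kJ/mol
  T = 337.3 K: K = (2.008, 0.322, 0.217), RR gives ψ = 0.214, H_out = 7.569 kJ/mol
  T = 334.9 K: K = (1.936, 0.309, 0.209), RR gives ψ = 0.168, H_out = 5.775 kJ/mol
  T = 333.6 K: K = (1.897, 0.302, 0.204), RR gives ψ = 0.141, H_out = 4.738 kJ/mol
Linear interpolation between T = 333.6 (H_out = 4.738) and T = 334.9 (H_out = 5.775) on hF = 5.516 gives T ≈ 334.6 K, at which ψ = 0.16.

T = 334.6 K, V/F = 0.16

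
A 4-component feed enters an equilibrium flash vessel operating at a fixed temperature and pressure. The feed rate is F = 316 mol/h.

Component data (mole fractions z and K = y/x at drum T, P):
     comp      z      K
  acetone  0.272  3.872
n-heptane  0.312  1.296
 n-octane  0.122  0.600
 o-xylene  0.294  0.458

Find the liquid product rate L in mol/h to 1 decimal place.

Let ψ = V/F and solve Σ zᵢ(Kᵢ−1)/(1+ψ(Kᵢ−1)) = 0.
Check two-phase: ΣzᵢKᵢ = 1.665 > 1 and Σzᵢ/Kᵢ = 1.156 > 1, so g(0) = 0.665 > 0 and g(1) = -0.156 < 0.
Iterate (Newton) starting at ψ = 0.5:
  ψ = 0.500: g = 0.1215, g' = -0.592 → ψ = 0.705
  ψ = 0.705: g = 0.0086, g' = -0.528 → ψ = 0.722
Converged at ψ = 0.722.
Then V = ψ·F = 0.7217·316 = 228.1 mol/h and L = F − V = 87.9 mol/h.

L = 87.9 mol/h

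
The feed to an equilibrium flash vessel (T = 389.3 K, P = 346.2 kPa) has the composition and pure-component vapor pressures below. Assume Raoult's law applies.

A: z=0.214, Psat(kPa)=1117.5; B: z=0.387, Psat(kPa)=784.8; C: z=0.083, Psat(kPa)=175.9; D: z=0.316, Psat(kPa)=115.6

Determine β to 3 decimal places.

β = 0.688

Raoult's law: Kᵢ = Pᵢˢᵃᵗ/P = Pᵢˢᵃᵗ/346.2.
  K_A = 1117.5/346.2 = 3.22790, K_B = 784.8/346.2 = 2.26690, K_C = 175.9/346.2 = 0.50809, K_D = 115.6/346.2 = 0.33391
Rachford–Rice: g(β) = Σ zᵢ(Kᵢ−1)/(1+β(Kᵢ−1)) = 0.
g(0) = ΣzᵢKᵢ − 1 = 0.716 and g(1) = 1 − Σzᵢ/Kᵢ = -0.347, so a root lies in (0, 1).
Newton iteration, β⁰ = 0.5:
  β = 0.500: g = 0.1560, g' = -0.821 → β = 0.690
  β = 0.690: g = -0.0018, g' = -0.868 → β = 0.688
Converged at β = 0.688.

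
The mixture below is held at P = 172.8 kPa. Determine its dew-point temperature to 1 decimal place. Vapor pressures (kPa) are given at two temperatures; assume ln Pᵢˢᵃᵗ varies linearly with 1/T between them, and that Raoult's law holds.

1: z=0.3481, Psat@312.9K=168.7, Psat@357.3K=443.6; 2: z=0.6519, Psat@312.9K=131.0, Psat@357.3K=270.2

T = 322.8 K

Dew-point temperature: Σzᵢ·P/Pᵢˢᵃᵗ(T) = 1. Interpolate ln Pᵢˢᵃᵗ = aᵢ + bᵢ/T.
  T = 312.9 K: ΣzᵢP/Pᵢˢᵃᵗ = 1.2165
  T = 357.3 K: ΣzᵢP/Pᵢˢᵃᵗ = 0.5525
  T = 335.1 K: ΣzᵢP/Pᵢˢᵃᵗ = 0.7975
  T = 324.0 K: ΣzᵢP/Pᵢˢᵃᵗ = 0.9775
  T = 318.4 K: ΣzᵢP/Pᵢˢᵃᵗ = 1.0893
  T = 321.2 K: ΣzᵢP/Pᵢˢᵃᵗ = 1.0314
Interpolating between 321.2 K and 324.0 K gives T ≈ 322.8 K.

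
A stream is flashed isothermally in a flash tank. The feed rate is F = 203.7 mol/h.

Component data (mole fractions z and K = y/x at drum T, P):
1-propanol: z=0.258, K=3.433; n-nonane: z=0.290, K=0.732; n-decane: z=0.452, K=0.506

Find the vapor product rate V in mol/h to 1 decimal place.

Iterate (Newton) starting at β = 0.58:
  β = 0.580: g = -0.1446, g' = -0.509 → β = 0.296
  β = 0.296: g = 0.0192, g' = -0.693 → β = 0.323
  β = 0.323: g = 0.0005, g' = -0.660 → β = 0.324
Converged at β = 0.324.
Then V = β·F = 0.3241·203.7 = 66.0 mol/h and L = F − V = 137.7 mol/h.

V = 66.0 mol/h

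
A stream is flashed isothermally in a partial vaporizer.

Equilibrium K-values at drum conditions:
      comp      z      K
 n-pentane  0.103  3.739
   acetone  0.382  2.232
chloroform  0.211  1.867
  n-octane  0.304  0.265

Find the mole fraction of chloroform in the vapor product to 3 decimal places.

y_chloroform = 0.245

Rachford–Rice: g(ψ) = Σ zᵢ(Kᵢ−1)/(1+ψ(Kᵢ−1)) = 0.
Feasibility: ΣzᵢKᵢ = 1.712, Σzᵢ/Kᵢ = 1.459 — both > 1, two phases present.
Newton iteration, ψ⁰ = 0.5:
  ψ = 0.500: g = 0.1846, g' = -0.847 → ψ = 0.718
  ψ = 0.718: g = -0.0154, g' = -1.047 → ψ = 0.703
Converged at ψ = 0.703.
Compositions from xᵢ = zᵢ/(1+ψ(Kᵢ−1)), yᵢ = Kᵢxᵢ:
  n-pentane: x = 0.035, y = 0.132
  acetone: x = 0.205, y = 0.457
  chloroform: x = 0.131, y = 0.245
  n-octane: x = 0.629, y = 0.167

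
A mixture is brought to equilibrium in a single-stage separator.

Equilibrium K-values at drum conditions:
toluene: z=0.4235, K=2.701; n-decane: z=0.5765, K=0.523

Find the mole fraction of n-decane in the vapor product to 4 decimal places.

Material balance + equilibrium reduce to Σ zᵢ(Kᵢ−1)/(1+ψ(Kᵢ−1)) = 0.
Check two-phase: ΣzᵢKᵢ = 1.4454 > 1 and Σzᵢ/Kᵢ = 1.2591 > 1, so g(0) = 0.4454 > 0 and g(1) = -0.2591 < 0.
Binary case is linear: z₁(K₁−1)(1+ψ(K₂−1)) + z₂(K₂−1)(1+ψ(K₁−1)) = 0
⇒ ψ = [z₁(K₁−1)+z₂(K₂−1)] / [−(K₁−1)(K₂−1)] = 0.44538/0.81138 = 0.5489
Compositions from xᵢ = zᵢ/(1+ψ(Kᵢ−1)), yᵢ = Kᵢxᵢ:
  toluene: x = 0.2190, y = 0.5915
  n-decane: x = 0.7810, y = 0.4085

y_n-decane = 0.4085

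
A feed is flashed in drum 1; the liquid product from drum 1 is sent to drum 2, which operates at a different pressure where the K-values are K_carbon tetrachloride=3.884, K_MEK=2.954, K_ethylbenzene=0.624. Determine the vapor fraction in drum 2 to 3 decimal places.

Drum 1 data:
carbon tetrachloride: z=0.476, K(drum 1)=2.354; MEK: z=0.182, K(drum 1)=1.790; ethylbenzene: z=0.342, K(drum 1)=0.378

V/F (drum 2) = 0.665

Drum 1:
Let ψ₁ = V/F and solve Σ zᵢ(Kᵢ−1)/(1+ψ₁(Kᵢ−1)) = 0.
Check two-phase: ΣzᵢKᵢ = 1.576 > 1 and Σzᵢ/Kᵢ = 1.209 > 1, so g(0) = 0.576 > 0 and g(1) = -0.209 < 0.
Iterate (Newton) starting at ψ₁ = 0.5:
  ψ₁ = 0.500: g = 0.1786, g' = -0.647 → ψ₁ = 0.776
  ψ₁ = 0.776: g = -0.0077, g' = -0.746 → ψ₁ = 0.766
Converged at ψ₁ = 0.766.
Drum-1 compositions:
  carbon tetrachloride: x = 0.234, y = 0.550
  MEK: x = 0.113, y = 0.203
  ethylbenzene: x = 0.653, y = 0.247
Drum-2 feed = drum-1 liquid: z₂ = (0.2337, 0.1134, 0.6529).
Drum 2:
Rachford–Rice: g(ψ₂) = Σ zᵢ(Kᵢ−1)/(1+ψ₂(Kᵢ−1)) = 0.
g(0) = ΣzᵢKᵢ − 1 = 0.650 and g(1) = 1 − Σzᵢ/Kᵢ = -0.145, so a root lies in (0, 1).
Newton–Raphson from ψ₂ = 0.41:
  ψ₂ = 0.410: g = 0.1417, g' = -0.671 → ψ₂ = 0.621
  ψ₂ = 0.621: g = 0.0213, g' = -0.495 → ψ₂ = 0.664
  ψ₂ = 0.664: g = 0.0004, g' = -0.475 → ψ₂ = 0.665
Converged at ψ₂ = 0.665.
  carbon tetrachloride: x = 0.080, y = 0.311
  MEK: x = 0.049, y = 0.146
  ethylbenzene: x = 0.871, y = 0.543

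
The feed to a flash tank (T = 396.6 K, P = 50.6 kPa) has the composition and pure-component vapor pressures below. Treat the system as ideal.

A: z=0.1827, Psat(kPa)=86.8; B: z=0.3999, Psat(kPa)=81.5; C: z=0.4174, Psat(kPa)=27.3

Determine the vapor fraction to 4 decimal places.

ψ = 0.6156

Raoult's law: Kᵢ = Pᵢˢᵃᵗ/P = Pᵢˢᵃᵗ/50.6.
  K_A = 86.8/50.6 = 1.715415, K_B = 81.5/50.6 = 1.610672, K_C = 27.3/50.6 = 0.539526
Newton–Raphson from ψ = 0.39:
  ψ = 0.3900: g = 0.06515, g' = -0.2859 → ψ = 0.6179
  ψ = 0.6179: g = -0.00068, g' = -0.2965 → ψ = 0.6156
Converged at ψ = 0.6156.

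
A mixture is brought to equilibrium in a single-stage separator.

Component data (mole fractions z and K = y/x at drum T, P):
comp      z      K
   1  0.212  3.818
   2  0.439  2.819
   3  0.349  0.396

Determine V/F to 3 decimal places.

Material balance + equilibrium reduce to Σ zᵢ(Kᵢ−1)/(1+V/F(Kᵢ−1)) = 0.
Feasibility: ΣzᵢKᵢ = 2.185, Σzᵢ/Kᵢ = 1.093 — both > 1, two phases present.
Newton–Raphson from V/F = 0.5:
  V/F = 0.500: g = 0.3642, g' = -0.950 → V/F = 0.883
  V/F = 0.883: g = 0.0256, g' = -0.937 → V/F = 0.911
  V/F = 0.911: g = -0.0004, g' = -0.967 → V/F = 0.910
Converged at V/F = 0.910.

V/F = 0.910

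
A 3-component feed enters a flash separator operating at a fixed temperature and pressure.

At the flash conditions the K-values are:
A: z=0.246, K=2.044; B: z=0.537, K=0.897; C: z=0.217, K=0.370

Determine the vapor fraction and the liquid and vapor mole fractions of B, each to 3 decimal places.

ψ = 0.199, x_B = 0.548, y_B = 0.492

Iterate (Newton) starting at ψ = 0.6:
  ψ = 0.600: g = -0.1208, g' = -0.330 → ψ = 0.234
  ψ = 0.234: g = -0.0107, g' = -0.298 → ψ = 0.198
  ψ = 0.198: g = 0.0001, g' = -0.302 → ψ = 0.199
Converged at ψ = 0.199.
Compositions from xᵢ = zᵢ/(1+ψ(Kᵢ−1)), yᵢ = Kᵢxᵢ:
  A: x = 0.204, y = 0.416
  B: x = 0.548, y = 0.492
  C: x = 0.248, y = 0.092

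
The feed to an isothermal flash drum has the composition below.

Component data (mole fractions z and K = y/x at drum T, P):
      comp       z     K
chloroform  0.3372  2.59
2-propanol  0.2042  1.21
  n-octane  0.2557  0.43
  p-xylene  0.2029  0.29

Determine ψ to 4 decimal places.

ψ = 0.3659

Let ψ = V/F and solve Σ zᵢ(Kᵢ−1)/(1+ψ(Kᵢ−1)) = 0.
Feasibility: ΣzᵢKᵢ = 1.2892, Σzᵢ/Kᵢ = 1.5933 — both > 1, two phases present.
Newton–Raphson from ψ = 0.5:
  ψ = 0.5000: g = -0.08970, g' = -0.6803 → ψ = 0.3682
  ψ = 0.3682: g = -0.00151, g' = -0.6675 → ψ = 0.3659
Converged at ψ = 0.3659.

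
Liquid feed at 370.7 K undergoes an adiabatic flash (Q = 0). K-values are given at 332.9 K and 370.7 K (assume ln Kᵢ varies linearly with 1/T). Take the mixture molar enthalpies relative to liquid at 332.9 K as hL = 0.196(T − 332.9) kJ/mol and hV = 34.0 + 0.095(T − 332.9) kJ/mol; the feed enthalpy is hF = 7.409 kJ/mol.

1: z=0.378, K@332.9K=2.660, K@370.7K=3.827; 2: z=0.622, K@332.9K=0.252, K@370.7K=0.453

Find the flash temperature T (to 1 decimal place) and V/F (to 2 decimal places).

T = 339.0 K, V/F = 0.19

Adiabatic flash: solve Rachford–Rice at each trial T, then check hF = ψ·hV(T) + (1−ψ)·hL(T).
  T = 332.9 K: K = (2.660, 0.252), RR gives ψ = 0.131, H_out = 4.442 kJ/mol
  T = 370.7 K: K = (3.827, 0.453), RR gives ψ = 0.471, H_out = 21.625 kJ/mol
  T = 351.8 K: K = (3.222, 0.343), RR gives ψ = 0.296, H_out = 13.191 kJ/mol
  T = 342.4 K: K = (2.937, 0.296), RR gives ψ = 0.215, H_out = 8.981 kJ/mol
  T = 337.6 K: K = (2.795, 0.273), RR gives ψ = 0.174, H_out = 6.738 kJ/mol
  T = 340.0 K: K = (2.866, 0.284), RR gives ψ = 0.195, H_out = 7.871 kJ/mol
Linear interpolation between T = 337.6 (H_out = 6.738) and T = 340.0 (H_out = 7.871) on hF = 7.409 gives T ≈ 339.0 K, at which ψ = 0.19.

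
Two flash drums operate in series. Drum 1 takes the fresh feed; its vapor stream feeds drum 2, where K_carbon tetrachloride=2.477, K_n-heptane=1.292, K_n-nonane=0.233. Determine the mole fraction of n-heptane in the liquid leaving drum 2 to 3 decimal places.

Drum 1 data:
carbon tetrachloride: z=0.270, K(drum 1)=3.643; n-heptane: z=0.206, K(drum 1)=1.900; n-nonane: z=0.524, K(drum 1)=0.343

x_n-heptane (drum 2) = 0.236

Drum 1:
Material balance + equilibrium reduce to Σ zᵢ(Kᵢ−1)/(1+ψ₁(Kᵢ−1)) = 0.
Check two-phase: ΣzᵢKᵢ = 1.555 > 1 and Σzᵢ/Kᵢ = 1.710 > 1, so g(0) = 0.555 > 0 and g(1) = -0.710 < 0.
Iterate (Newton) starting at ψ₁ = 0.41:
  ψ₁ = 0.410: g = 0.0067, g' = -0.947 → ψ₁ = 0.417
Converged at ψ₁ = 0.417.
Drum-1 compositions:
  carbon tetrachloride: x = 0.128, y = 0.468
  n-heptane: x = 0.150, y = 0.285
  n-nonane: x = 0.722, y = 0.248
Drum-2 feed = drum-1 vapor: z₂ = (0.4678, 0.2846, 0.2476).
Drum 2:
Material balance + equilibrium reduce to Σ zᵢ(Kᵢ−1)/(1+ψ₂(Kᵢ−1)) = 0.
Feasibility: ΣzᵢKᵢ = 1.584, Σzᵢ/Kᵢ = 1.472 — both > 1, two phases present.
Newton–Raphson from ψ₂ = 0.5:
  ψ₂ = 0.500: g = 0.1620, g' = -0.739 → ψ₂ = 0.719
  ψ₂ = 0.719: g = -0.0196, g' = -0.981 → ψ₂ = 0.699
Converged at ψ₂ = 0.699.
  carbon tetrachloride: x = 0.230, y = 0.570
  n-heptane: x = 0.236, y = 0.305
  n-nonane: x = 0.533, y = 0.124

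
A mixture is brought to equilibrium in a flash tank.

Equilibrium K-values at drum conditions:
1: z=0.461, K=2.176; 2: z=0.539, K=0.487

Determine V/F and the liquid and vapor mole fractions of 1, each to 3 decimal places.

Rachford–Rice: g(V/F) = Σ zᵢ(Kᵢ−1)/(1+V/F(Kᵢ−1)) = 0.
g(0) = ΣzᵢKᵢ − 1 = 0.266 and g(1) = 1 − Σzᵢ/Kᵢ = -0.319, so a root lies in (0, 1).
Newton iteration, V/F⁰ = 0.59:
  V/F = 0.590: g = -0.0765, g' = -0.514 → V/F = 0.441
  V/F = 0.441: g = -0.0005, g' = -0.513 → V/F = 0.440
Converged at V/F = 0.440.
Compositions from xᵢ = zᵢ/(1+V/F(Kᵢ−1)), yᵢ = Kᵢxᵢ:
  1: x = 0.304, y = 0.661
  2: x = 0.696, y = 0.339

V/F = 0.440, x_1 = 0.304, y_1 = 0.661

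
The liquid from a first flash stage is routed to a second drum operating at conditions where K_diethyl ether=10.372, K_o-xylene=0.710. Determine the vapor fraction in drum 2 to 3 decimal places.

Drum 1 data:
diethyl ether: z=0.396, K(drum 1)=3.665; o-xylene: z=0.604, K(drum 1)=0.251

Drum 1:
Let ψ₁ = V/F and solve Σ zᵢ(Kᵢ−1)/(1+ψ₁(Kᵢ−1)) = 0.
Check two-phase: ΣzᵢKᵢ = 1.603 > 1 and Σzᵢ/Kᵢ = 2.514 > 1, so g(0) = 0.603 > 0 and g(1) = -1.514 < 0.
Newton–Raphson from ψ₁ = 0.63:
  ψ₁ = 0.630: g = -0.4627, g' = -1.607 → ψ₁ = 0.342
  ψ₁ = 0.342: g = -0.0561, g' = -1.382 → ψ₁ = 0.301
  ψ₁ = 0.301: g = 0.0009, g' = -1.430 → ψ₁ = 0.302
Converged at ψ₁ = 0.302.
Drum-1 compositions:
  diethyl ether: x = 0.219, y = 0.804
  o-xylene: x = 0.781, y = 0.196
Drum-2 feed = drum-1 liquid: z₂ = (0.2194, 0.7806).
Drum 2:
Let ψ₂ = V/F and solve Σ zᵢ(Kᵢ−1)/(1+ψ₂(Kᵢ−1)) = 0.
g(0) = ΣzᵢKᵢ − 1 = 1.830 and g(1) = 1 − Σzᵢ/Kᵢ = -0.121, so a root lies in (0, 1).
Binary case is linear: z₁(K₁−1)(1+ψ₂(K₂−1)) + z₂(K₂−1)(1+ψ₂(K₁−1)) = 0
⇒ ψ₂ = [z₁(K₁−1)+z₂(K₂−1)] / [−(K₁−1)(K₂−1)] = 1.8298/2.7179 = 0.673
  diethyl ether: x = 0.030, y = 0.311
  o-xylene: x = 0.970, y = 0.689

V/F (drum 2) = 0.673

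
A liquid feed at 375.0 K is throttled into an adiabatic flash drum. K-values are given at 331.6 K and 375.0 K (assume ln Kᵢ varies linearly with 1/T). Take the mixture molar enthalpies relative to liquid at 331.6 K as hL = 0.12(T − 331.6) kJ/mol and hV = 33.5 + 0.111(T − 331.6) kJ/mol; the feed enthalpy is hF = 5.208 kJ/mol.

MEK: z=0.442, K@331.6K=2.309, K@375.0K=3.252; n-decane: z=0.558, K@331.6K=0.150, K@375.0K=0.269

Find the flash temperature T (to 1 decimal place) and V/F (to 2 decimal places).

Adiabatic flash: solve Rachford–Rice at each trial T, then check hF = ψ·hV(T) + (1−ψ)·hL(T).
  T = 331.6 K: K = (2.309, 0.150), RR gives ψ = 0.094, H_out = 3.140 kJ/mol
  T = 375.0 K: K = (3.252, 0.269), RR gives ψ = 0.357, H_out = 17.024 kJ/mol
  T = 353.3 K: K = (2.769, 0.205), RR gives ψ = 0.240, H_out = 10.605 kJ/mol
  T = 342.5 K: K = (2.537, 0.176), RR gives ψ = 0.173, H_out = 7.102 kJ/mol
  T = 337.1 K: K = (2.423, 0.163), RR gives ψ = 0.136, H_out = 5.207 kJ/mol
  T = 339.8 K: K = (2.480, 0.169), RR gives ψ = 0.155, H_out = 6.169 kJ/mol
  T = 338.5 K: K = (2.453, 0.166), RR gives ψ = 0.146, H_out = 5.709 kJ/mol
Linear interpolation between T = 337.1 (H_out = 5.207) and T = 338.5 (H_out = 5.709) on hF = 5.208 gives T ≈ 337.1 K, at which ψ = 0.14.

T = 337.1 K, V/F = 0.14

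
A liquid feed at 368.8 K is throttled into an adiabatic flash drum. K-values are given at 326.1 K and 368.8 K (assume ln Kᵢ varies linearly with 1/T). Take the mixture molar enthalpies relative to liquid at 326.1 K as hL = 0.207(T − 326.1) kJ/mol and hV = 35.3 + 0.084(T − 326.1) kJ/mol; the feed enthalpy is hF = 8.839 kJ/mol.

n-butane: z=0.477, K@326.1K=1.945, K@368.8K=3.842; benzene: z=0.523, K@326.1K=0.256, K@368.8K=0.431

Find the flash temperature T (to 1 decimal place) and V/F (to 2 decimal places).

Adiabatic flash: solve Rachford–Rice at each trial T, then check hF = ψ·hV(T) + (1−ψ)·hL(T).
  T = 326.1 K: K = (1.945, 0.256), RR gives ψ = 0.088, H_out = 3.095 kJ/mol
  T = 368.8 K: K = (3.842, 0.431), RR gives ψ = 0.654, H_out = 28.499 kJ/mol
  T = 347.5 K: K = (2.794, 0.338), RR gives ψ = 0.429, H_out = 18.433 kJ/mol
  T = 336.8 K: K = (2.344, 0.295), RR gives ψ = 0.288, H_out = 11.999 kJ/mol
  T = 331.5 K: K = (2.140, 0.275), RR gives ψ = 0.200, H_out = 8.037 kJ/mol
  T = 334.1 K: K = (2.239, 0.285), RR gives ψ = 0.245, H_out = 10.068 kJ/mol
  T = 332.8 K: K = (2.189, 0.280), RR gives ψ = 0.223, H_out = 9.076 kJ/mol
Linear interpolation between T = 331.5 (H_out = 8.037) and T = 332.8 (H_out = 9.076) on hF = 8.839 gives T ≈ 332.5 K, at which ψ = 0.22.

T = 332.5 K, V/F = 0.22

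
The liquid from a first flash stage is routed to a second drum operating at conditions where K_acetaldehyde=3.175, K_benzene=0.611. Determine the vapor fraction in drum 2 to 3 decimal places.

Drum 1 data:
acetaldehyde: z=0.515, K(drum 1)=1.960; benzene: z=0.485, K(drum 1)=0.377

Drum 1:
Binary case is linear: z₁(K₁−1)(1+ψ₁(K₂−1)) + z₂(K₂−1)(1+ψ₁(K₁−1)) = 0
⇒ ψ₁ = [z₁(K₁−1)+z₂(K₂−1)] / [−(K₁−1)(K₂−1)] = 0.1922/0.5981 = 0.321
Drum-1 compositions:
  acetaldehyde: x = 0.394, y = 0.771
  benzene: x = 0.606, y = 0.229
Drum-2 feed = drum-1 liquid: z₂ = (0.3936, 0.6064).
Drum 2:
Binary case is linear: z₁(K₁−1)(1+ψ₂(K₂−1)) + z₂(K₂−1)(1+ψ₂(K₁−1)) = 0
⇒ ψ₂ = [z₁(K₁−1)+z₂(K₂−1)] / [−(K₁−1)(K₂−1)] = 0.6201/0.8461 = 0.733
  acetaldehyde: x = 0.152, y = 0.482
  benzene: x = 0.848, y = 0.518

V/F (drum 2) = 0.733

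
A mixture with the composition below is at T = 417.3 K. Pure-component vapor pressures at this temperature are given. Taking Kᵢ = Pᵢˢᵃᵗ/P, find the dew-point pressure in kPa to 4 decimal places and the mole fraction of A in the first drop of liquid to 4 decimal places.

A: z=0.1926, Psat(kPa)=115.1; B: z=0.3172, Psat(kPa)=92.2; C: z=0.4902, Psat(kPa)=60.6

Pdew = 75.7416 kPa, x_A = 0.1267

At the dew point ψ → 1, so Σzᵢ/Kᵢ = 1 with Kᵢ = Pᵢˢᵃᵗ/P ⇒ 1/P = Σzᵢ/Pᵢˢᵃᵗ.
1/P = 0.1926/115.1 + 0.3172/92.2 + 0.4902/60.6 = 0.0132028 ⇒ P = 75.7416 kPa
xᵢ = zᵢP/Pᵢˢᵃᵗ ⇒ x_A = 0.1926·75.7416/115.1 = 0.1267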